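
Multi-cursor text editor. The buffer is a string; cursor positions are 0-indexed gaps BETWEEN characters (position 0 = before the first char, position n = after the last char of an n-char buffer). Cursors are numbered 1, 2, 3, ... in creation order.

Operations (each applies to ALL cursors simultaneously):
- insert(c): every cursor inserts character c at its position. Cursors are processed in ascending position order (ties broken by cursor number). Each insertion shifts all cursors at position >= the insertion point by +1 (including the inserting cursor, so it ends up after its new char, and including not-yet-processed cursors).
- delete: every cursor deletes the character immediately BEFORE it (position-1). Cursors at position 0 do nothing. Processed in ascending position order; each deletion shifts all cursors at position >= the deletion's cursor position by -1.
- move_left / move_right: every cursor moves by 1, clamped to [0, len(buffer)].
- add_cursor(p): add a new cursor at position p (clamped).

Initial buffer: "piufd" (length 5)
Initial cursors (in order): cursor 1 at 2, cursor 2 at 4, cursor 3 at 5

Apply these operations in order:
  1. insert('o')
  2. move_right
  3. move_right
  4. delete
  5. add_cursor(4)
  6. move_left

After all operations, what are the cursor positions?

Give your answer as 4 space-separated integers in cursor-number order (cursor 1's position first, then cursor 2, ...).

After op 1 (insert('o')): buffer="pioufodo" (len 8), cursors c1@3 c2@6 c3@8, authorship ..1..2.3
After op 2 (move_right): buffer="pioufodo" (len 8), cursors c1@4 c2@7 c3@8, authorship ..1..2.3
After op 3 (move_right): buffer="pioufodo" (len 8), cursors c1@5 c2@8 c3@8, authorship ..1..2.3
After op 4 (delete): buffer="piouo" (len 5), cursors c1@4 c2@5 c3@5, authorship ..1.2
After op 5 (add_cursor(4)): buffer="piouo" (len 5), cursors c1@4 c4@4 c2@5 c3@5, authorship ..1.2
After op 6 (move_left): buffer="piouo" (len 5), cursors c1@3 c4@3 c2@4 c3@4, authorship ..1.2

Answer: 3 4 4 3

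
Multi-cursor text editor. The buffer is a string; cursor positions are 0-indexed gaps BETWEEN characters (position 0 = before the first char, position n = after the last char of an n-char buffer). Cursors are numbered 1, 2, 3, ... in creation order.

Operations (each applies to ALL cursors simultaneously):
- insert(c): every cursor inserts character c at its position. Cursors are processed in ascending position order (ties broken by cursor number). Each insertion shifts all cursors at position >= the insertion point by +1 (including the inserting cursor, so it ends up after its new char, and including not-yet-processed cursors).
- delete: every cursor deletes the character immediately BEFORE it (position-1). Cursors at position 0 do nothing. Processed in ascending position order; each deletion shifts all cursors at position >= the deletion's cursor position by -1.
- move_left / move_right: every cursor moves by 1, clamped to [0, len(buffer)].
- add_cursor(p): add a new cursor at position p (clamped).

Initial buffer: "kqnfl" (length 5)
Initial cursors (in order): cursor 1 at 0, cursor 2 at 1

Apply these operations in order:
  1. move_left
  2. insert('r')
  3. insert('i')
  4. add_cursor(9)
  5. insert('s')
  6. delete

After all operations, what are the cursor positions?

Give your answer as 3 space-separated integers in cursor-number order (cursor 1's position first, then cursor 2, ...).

After op 1 (move_left): buffer="kqnfl" (len 5), cursors c1@0 c2@0, authorship .....
After op 2 (insert('r')): buffer="rrkqnfl" (len 7), cursors c1@2 c2@2, authorship 12.....
After op 3 (insert('i')): buffer="rriikqnfl" (len 9), cursors c1@4 c2@4, authorship 1212.....
After op 4 (add_cursor(9)): buffer="rriikqnfl" (len 9), cursors c1@4 c2@4 c3@9, authorship 1212.....
After op 5 (insert('s')): buffer="rriisskqnfls" (len 12), cursors c1@6 c2@6 c3@12, authorship 121212.....3
After op 6 (delete): buffer="rriikqnfl" (len 9), cursors c1@4 c2@4 c3@9, authorship 1212.....

Answer: 4 4 9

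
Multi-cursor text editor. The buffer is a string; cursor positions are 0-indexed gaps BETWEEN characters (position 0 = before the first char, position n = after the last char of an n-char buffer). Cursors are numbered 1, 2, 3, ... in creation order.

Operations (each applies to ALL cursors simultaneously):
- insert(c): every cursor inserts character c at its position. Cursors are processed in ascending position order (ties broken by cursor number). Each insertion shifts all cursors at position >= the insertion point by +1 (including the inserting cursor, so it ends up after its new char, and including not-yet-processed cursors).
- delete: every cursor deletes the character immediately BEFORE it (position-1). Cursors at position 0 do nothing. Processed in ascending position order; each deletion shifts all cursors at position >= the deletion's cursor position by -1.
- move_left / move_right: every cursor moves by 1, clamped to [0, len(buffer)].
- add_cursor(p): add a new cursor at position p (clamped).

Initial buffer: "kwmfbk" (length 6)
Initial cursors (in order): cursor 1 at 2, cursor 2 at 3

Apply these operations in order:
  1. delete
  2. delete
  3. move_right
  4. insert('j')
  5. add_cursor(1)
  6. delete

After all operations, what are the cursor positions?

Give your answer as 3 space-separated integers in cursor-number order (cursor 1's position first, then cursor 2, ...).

After op 1 (delete): buffer="kfbk" (len 4), cursors c1@1 c2@1, authorship ....
After op 2 (delete): buffer="fbk" (len 3), cursors c1@0 c2@0, authorship ...
After op 3 (move_right): buffer="fbk" (len 3), cursors c1@1 c2@1, authorship ...
After op 4 (insert('j')): buffer="fjjbk" (len 5), cursors c1@3 c2@3, authorship .12..
After op 5 (add_cursor(1)): buffer="fjjbk" (len 5), cursors c3@1 c1@3 c2@3, authorship .12..
After op 6 (delete): buffer="bk" (len 2), cursors c1@0 c2@0 c3@0, authorship ..

Answer: 0 0 0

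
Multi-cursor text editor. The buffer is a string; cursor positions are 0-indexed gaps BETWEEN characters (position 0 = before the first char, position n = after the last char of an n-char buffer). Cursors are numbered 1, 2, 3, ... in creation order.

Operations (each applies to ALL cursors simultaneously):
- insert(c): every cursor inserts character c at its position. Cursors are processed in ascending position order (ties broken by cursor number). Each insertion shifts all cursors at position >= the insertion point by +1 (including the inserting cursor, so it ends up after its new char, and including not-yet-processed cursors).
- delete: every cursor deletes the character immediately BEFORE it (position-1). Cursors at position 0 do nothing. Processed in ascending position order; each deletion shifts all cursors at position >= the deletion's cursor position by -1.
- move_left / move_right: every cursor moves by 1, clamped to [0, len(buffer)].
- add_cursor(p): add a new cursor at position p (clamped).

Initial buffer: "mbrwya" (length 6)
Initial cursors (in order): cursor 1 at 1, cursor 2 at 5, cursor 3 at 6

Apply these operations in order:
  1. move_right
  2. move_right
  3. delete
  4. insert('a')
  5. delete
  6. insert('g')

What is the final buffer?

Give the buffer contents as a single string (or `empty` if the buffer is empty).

Answer: mbgwgg

Derivation:
After op 1 (move_right): buffer="mbrwya" (len 6), cursors c1@2 c2@6 c3@6, authorship ......
After op 2 (move_right): buffer="mbrwya" (len 6), cursors c1@3 c2@6 c3@6, authorship ......
After op 3 (delete): buffer="mbw" (len 3), cursors c1@2 c2@3 c3@3, authorship ...
After op 4 (insert('a')): buffer="mbawaa" (len 6), cursors c1@3 c2@6 c3@6, authorship ..1.23
After op 5 (delete): buffer="mbw" (len 3), cursors c1@2 c2@3 c3@3, authorship ...
After op 6 (insert('g')): buffer="mbgwgg" (len 6), cursors c1@3 c2@6 c3@6, authorship ..1.23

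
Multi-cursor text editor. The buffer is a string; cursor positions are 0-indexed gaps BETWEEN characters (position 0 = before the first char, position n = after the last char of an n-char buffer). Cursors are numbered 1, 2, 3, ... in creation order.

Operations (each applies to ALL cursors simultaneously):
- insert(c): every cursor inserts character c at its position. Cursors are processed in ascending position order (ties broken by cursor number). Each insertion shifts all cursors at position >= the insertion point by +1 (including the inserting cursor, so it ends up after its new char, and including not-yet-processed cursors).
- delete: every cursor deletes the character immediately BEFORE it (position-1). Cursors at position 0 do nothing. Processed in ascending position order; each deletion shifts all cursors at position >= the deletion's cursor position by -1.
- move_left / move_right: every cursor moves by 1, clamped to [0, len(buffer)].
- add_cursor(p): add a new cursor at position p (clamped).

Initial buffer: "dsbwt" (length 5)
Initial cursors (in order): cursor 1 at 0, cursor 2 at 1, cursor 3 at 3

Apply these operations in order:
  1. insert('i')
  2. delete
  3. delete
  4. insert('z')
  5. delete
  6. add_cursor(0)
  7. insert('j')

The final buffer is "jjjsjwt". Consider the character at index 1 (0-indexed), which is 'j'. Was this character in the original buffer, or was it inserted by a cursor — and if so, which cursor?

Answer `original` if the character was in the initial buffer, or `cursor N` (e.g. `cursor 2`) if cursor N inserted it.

Answer: cursor 2

Derivation:
After op 1 (insert('i')): buffer="idisbiwt" (len 8), cursors c1@1 c2@3 c3@6, authorship 1.2..3..
After op 2 (delete): buffer="dsbwt" (len 5), cursors c1@0 c2@1 c3@3, authorship .....
After op 3 (delete): buffer="swt" (len 3), cursors c1@0 c2@0 c3@1, authorship ...
After op 4 (insert('z')): buffer="zzszwt" (len 6), cursors c1@2 c2@2 c3@4, authorship 12.3..
After op 5 (delete): buffer="swt" (len 3), cursors c1@0 c2@0 c3@1, authorship ...
After op 6 (add_cursor(0)): buffer="swt" (len 3), cursors c1@0 c2@0 c4@0 c3@1, authorship ...
After op 7 (insert('j')): buffer="jjjsjwt" (len 7), cursors c1@3 c2@3 c4@3 c3@5, authorship 124.3..
Authorship (.=original, N=cursor N): 1 2 4 . 3 . .
Index 1: author = 2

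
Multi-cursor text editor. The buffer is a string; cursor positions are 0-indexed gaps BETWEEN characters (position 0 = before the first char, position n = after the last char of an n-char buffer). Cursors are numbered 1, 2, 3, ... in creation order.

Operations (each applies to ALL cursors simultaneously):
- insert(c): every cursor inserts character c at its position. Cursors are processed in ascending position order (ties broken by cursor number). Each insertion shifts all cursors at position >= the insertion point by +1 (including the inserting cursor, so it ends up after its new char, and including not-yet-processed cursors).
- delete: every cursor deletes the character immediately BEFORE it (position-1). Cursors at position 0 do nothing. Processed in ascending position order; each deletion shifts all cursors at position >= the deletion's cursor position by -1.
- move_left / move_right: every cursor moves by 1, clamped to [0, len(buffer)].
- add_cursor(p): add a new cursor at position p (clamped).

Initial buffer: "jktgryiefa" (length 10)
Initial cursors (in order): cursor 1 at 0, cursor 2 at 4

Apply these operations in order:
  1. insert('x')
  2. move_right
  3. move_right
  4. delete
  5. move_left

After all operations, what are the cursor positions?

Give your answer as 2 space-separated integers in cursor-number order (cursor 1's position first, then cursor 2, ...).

After op 1 (insert('x')): buffer="xjktgxryiefa" (len 12), cursors c1@1 c2@6, authorship 1....2......
After op 2 (move_right): buffer="xjktgxryiefa" (len 12), cursors c1@2 c2@7, authorship 1....2......
After op 3 (move_right): buffer="xjktgxryiefa" (len 12), cursors c1@3 c2@8, authorship 1....2......
After op 4 (delete): buffer="xjtgxriefa" (len 10), cursors c1@2 c2@6, authorship 1...2.....
After op 5 (move_left): buffer="xjtgxriefa" (len 10), cursors c1@1 c2@5, authorship 1...2.....

Answer: 1 5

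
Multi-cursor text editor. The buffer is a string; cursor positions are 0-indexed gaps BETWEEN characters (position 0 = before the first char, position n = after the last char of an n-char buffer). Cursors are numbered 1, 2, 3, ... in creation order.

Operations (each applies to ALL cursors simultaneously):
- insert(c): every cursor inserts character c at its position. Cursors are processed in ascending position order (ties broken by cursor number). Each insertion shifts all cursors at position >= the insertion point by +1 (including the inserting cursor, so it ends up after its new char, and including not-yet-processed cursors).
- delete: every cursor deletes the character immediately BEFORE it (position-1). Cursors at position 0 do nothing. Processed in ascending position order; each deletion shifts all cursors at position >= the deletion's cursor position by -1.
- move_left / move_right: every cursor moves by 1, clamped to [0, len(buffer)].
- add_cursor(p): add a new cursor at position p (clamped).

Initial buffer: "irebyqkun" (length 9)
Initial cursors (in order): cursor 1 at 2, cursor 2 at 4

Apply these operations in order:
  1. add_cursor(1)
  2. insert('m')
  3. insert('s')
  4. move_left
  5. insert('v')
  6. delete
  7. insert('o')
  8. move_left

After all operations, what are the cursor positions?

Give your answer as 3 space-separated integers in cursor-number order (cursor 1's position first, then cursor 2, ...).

After op 1 (add_cursor(1)): buffer="irebyqkun" (len 9), cursors c3@1 c1@2 c2@4, authorship .........
After op 2 (insert('m')): buffer="imrmebmyqkun" (len 12), cursors c3@2 c1@4 c2@7, authorship .3.1..2.....
After op 3 (insert('s')): buffer="imsrmsebmsyqkun" (len 15), cursors c3@3 c1@6 c2@10, authorship .33.11..22.....
After op 4 (move_left): buffer="imsrmsebmsyqkun" (len 15), cursors c3@2 c1@5 c2@9, authorship .33.11..22.....
After op 5 (insert('v')): buffer="imvsrmvsebmvsyqkun" (len 18), cursors c3@3 c1@7 c2@12, authorship .333.111..222.....
After op 6 (delete): buffer="imsrmsebmsyqkun" (len 15), cursors c3@2 c1@5 c2@9, authorship .33.11..22.....
After op 7 (insert('o')): buffer="imosrmosebmosyqkun" (len 18), cursors c3@3 c1@7 c2@12, authorship .333.111..222.....
After op 8 (move_left): buffer="imosrmosebmosyqkun" (len 18), cursors c3@2 c1@6 c2@11, authorship .333.111..222.....

Answer: 6 11 2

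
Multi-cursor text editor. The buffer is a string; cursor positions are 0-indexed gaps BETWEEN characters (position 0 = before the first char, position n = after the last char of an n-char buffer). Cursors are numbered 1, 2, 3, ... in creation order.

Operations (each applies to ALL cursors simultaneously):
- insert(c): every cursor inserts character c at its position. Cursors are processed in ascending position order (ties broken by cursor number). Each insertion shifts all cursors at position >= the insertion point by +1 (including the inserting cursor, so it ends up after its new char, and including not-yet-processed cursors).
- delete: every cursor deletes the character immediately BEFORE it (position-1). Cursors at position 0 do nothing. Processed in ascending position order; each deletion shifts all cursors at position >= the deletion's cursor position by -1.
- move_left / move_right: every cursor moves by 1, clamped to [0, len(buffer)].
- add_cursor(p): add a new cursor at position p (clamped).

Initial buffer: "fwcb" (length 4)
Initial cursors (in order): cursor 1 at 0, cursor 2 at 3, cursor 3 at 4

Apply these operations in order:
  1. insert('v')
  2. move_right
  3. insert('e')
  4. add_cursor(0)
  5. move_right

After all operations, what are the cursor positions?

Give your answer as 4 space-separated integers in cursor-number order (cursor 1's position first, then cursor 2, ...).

Answer: 4 9 10 1

Derivation:
After op 1 (insert('v')): buffer="vfwcvbv" (len 7), cursors c1@1 c2@5 c3@7, authorship 1...2.3
After op 2 (move_right): buffer="vfwcvbv" (len 7), cursors c1@2 c2@6 c3@7, authorship 1...2.3
After op 3 (insert('e')): buffer="vfewcvbeve" (len 10), cursors c1@3 c2@8 c3@10, authorship 1.1..2.233
After op 4 (add_cursor(0)): buffer="vfewcvbeve" (len 10), cursors c4@0 c1@3 c2@8 c3@10, authorship 1.1..2.233
After op 5 (move_right): buffer="vfewcvbeve" (len 10), cursors c4@1 c1@4 c2@9 c3@10, authorship 1.1..2.233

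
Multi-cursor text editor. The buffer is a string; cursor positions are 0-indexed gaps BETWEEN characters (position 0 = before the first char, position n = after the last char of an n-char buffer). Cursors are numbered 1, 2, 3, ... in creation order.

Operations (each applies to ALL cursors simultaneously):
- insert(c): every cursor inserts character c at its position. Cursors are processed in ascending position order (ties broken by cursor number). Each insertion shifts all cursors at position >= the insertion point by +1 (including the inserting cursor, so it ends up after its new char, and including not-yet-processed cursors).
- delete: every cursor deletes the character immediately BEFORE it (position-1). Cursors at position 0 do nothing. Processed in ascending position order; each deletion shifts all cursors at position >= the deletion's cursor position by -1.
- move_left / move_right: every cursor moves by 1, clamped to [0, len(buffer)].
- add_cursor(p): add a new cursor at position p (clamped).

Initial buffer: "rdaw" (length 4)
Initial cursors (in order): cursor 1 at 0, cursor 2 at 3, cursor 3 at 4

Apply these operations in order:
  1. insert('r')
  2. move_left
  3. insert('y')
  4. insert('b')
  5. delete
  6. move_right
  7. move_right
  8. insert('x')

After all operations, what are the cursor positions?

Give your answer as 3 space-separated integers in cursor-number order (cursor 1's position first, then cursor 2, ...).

After op 1 (insert('r')): buffer="rrdarwr" (len 7), cursors c1@1 c2@5 c3@7, authorship 1...2.3
After op 2 (move_left): buffer="rrdarwr" (len 7), cursors c1@0 c2@4 c3@6, authorship 1...2.3
After op 3 (insert('y')): buffer="yrrdayrwyr" (len 10), cursors c1@1 c2@6 c3@9, authorship 11...22.33
After op 4 (insert('b')): buffer="ybrrdaybrwybr" (len 13), cursors c1@2 c2@8 c3@12, authorship 111...222.333
After op 5 (delete): buffer="yrrdayrwyr" (len 10), cursors c1@1 c2@6 c3@9, authorship 11...22.33
After op 6 (move_right): buffer="yrrdayrwyr" (len 10), cursors c1@2 c2@7 c3@10, authorship 11...22.33
After op 7 (move_right): buffer="yrrdayrwyr" (len 10), cursors c1@3 c2@8 c3@10, authorship 11...22.33
After op 8 (insert('x')): buffer="yrrxdayrwxyrx" (len 13), cursors c1@4 c2@10 c3@13, authorship 11.1..22.2333

Answer: 4 10 13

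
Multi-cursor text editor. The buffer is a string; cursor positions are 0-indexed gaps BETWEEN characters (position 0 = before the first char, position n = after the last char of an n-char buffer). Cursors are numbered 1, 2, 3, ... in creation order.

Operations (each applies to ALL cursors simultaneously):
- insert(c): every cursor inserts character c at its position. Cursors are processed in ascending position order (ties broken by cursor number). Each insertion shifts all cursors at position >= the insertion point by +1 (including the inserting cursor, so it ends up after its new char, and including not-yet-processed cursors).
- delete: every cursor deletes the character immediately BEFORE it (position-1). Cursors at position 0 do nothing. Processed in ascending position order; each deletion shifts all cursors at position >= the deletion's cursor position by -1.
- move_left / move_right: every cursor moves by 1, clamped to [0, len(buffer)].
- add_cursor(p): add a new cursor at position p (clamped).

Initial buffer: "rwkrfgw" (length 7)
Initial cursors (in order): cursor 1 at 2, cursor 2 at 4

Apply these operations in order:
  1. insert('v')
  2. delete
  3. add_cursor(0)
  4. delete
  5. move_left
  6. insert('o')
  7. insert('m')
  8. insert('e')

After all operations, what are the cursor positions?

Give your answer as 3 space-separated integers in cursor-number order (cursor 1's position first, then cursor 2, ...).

Answer: 6 10 6

Derivation:
After op 1 (insert('v')): buffer="rwvkrvfgw" (len 9), cursors c1@3 c2@6, authorship ..1..2...
After op 2 (delete): buffer="rwkrfgw" (len 7), cursors c1@2 c2@4, authorship .......
After op 3 (add_cursor(0)): buffer="rwkrfgw" (len 7), cursors c3@0 c1@2 c2@4, authorship .......
After op 4 (delete): buffer="rkfgw" (len 5), cursors c3@0 c1@1 c2@2, authorship .....
After op 5 (move_left): buffer="rkfgw" (len 5), cursors c1@0 c3@0 c2@1, authorship .....
After op 6 (insert('o')): buffer="oorokfgw" (len 8), cursors c1@2 c3@2 c2@4, authorship 13.2....
After op 7 (insert('m')): buffer="oommromkfgw" (len 11), cursors c1@4 c3@4 c2@7, authorship 1313.22....
After op 8 (insert('e')): buffer="oommeeromekfgw" (len 14), cursors c1@6 c3@6 c2@10, authorship 131313.222....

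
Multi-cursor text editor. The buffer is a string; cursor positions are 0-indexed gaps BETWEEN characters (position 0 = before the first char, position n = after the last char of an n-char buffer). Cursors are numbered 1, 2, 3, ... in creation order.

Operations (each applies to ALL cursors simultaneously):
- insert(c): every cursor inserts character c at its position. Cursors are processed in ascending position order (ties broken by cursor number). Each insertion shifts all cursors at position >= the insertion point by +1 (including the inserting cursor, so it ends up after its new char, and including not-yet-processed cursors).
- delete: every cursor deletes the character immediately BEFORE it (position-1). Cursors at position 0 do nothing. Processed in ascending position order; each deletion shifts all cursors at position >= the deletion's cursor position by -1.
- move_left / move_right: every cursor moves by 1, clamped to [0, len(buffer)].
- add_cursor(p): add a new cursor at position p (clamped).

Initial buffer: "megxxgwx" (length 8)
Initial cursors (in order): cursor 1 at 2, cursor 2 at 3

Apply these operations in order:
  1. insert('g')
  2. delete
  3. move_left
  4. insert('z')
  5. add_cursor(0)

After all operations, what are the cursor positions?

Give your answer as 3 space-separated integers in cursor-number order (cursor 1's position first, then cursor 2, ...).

After op 1 (insert('g')): buffer="megggxxgwx" (len 10), cursors c1@3 c2@5, authorship ..1.2.....
After op 2 (delete): buffer="megxxgwx" (len 8), cursors c1@2 c2@3, authorship ........
After op 3 (move_left): buffer="megxxgwx" (len 8), cursors c1@1 c2@2, authorship ........
After op 4 (insert('z')): buffer="mzezgxxgwx" (len 10), cursors c1@2 c2@4, authorship .1.2......
After op 5 (add_cursor(0)): buffer="mzezgxxgwx" (len 10), cursors c3@0 c1@2 c2@4, authorship .1.2......

Answer: 2 4 0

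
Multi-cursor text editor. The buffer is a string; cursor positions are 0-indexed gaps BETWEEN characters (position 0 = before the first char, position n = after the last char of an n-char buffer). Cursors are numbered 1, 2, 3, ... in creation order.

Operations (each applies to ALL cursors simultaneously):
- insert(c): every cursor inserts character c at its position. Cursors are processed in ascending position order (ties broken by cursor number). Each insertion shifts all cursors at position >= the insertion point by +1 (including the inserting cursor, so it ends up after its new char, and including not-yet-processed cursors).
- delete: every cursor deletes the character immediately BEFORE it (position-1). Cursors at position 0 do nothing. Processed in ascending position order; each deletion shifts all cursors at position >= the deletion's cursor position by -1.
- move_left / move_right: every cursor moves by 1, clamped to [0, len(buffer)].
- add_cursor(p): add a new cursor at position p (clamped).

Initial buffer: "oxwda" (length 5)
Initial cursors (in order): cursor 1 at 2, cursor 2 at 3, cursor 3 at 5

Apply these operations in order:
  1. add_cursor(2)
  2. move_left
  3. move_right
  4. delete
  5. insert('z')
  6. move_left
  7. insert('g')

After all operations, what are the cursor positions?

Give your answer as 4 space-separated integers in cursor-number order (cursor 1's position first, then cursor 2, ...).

Answer: 5 5 8 5

Derivation:
After op 1 (add_cursor(2)): buffer="oxwda" (len 5), cursors c1@2 c4@2 c2@3 c3@5, authorship .....
After op 2 (move_left): buffer="oxwda" (len 5), cursors c1@1 c4@1 c2@2 c3@4, authorship .....
After op 3 (move_right): buffer="oxwda" (len 5), cursors c1@2 c4@2 c2@3 c3@5, authorship .....
After op 4 (delete): buffer="d" (len 1), cursors c1@0 c2@0 c4@0 c3@1, authorship .
After op 5 (insert('z')): buffer="zzzdz" (len 5), cursors c1@3 c2@3 c4@3 c3@5, authorship 124.3
After op 6 (move_left): buffer="zzzdz" (len 5), cursors c1@2 c2@2 c4@2 c3@4, authorship 124.3
After op 7 (insert('g')): buffer="zzgggzdgz" (len 9), cursors c1@5 c2@5 c4@5 c3@8, authorship 121244.33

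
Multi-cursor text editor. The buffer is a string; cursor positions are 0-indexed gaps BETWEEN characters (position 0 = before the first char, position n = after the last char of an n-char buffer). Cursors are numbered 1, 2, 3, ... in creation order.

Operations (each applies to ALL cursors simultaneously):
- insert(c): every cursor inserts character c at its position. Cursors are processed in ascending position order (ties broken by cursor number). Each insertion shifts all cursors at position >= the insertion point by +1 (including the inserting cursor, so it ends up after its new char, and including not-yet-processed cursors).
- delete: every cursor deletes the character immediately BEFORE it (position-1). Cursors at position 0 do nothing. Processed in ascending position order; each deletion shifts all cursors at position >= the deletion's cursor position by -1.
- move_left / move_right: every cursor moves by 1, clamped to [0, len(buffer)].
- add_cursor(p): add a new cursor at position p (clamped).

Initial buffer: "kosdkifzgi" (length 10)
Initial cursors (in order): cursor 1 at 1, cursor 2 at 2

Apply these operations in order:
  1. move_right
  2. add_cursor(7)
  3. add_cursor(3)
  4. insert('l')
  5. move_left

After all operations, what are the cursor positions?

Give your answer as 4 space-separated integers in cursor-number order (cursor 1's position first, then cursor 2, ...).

After op 1 (move_right): buffer="kosdkifzgi" (len 10), cursors c1@2 c2@3, authorship ..........
After op 2 (add_cursor(7)): buffer="kosdkifzgi" (len 10), cursors c1@2 c2@3 c3@7, authorship ..........
After op 3 (add_cursor(3)): buffer="kosdkifzgi" (len 10), cursors c1@2 c2@3 c4@3 c3@7, authorship ..........
After op 4 (insert('l')): buffer="kolslldkiflzgi" (len 14), cursors c1@3 c2@6 c4@6 c3@11, authorship ..1.24....3...
After op 5 (move_left): buffer="kolslldkiflzgi" (len 14), cursors c1@2 c2@5 c4@5 c3@10, authorship ..1.24....3...

Answer: 2 5 10 5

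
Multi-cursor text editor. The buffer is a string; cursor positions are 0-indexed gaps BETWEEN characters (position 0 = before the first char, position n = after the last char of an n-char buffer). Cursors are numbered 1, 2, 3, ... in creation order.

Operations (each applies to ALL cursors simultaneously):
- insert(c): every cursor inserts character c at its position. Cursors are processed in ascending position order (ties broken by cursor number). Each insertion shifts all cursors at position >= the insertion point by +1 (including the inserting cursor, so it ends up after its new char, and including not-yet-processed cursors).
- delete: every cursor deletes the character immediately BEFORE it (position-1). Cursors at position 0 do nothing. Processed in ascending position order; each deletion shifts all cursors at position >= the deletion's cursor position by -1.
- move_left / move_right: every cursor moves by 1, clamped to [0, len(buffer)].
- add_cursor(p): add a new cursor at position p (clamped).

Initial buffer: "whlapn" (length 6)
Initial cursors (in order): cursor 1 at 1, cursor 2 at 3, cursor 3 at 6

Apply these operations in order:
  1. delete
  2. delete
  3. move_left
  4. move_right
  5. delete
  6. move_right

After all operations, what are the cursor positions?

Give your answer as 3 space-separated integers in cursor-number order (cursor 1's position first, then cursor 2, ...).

Answer: 0 0 0

Derivation:
After op 1 (delete): buffer="hap" (len 3), cursors c1@0 c2@1 c3@3, authorship ...
After op 2 (delete): buffer="a" (len 1), cursors c1@0 c2@0 c3@1, authorship .
After op 3 (move_left): buffer="a" (len 1), cursors c1@0 c2@0 c3@0, authorship .
After op 4 (move_right): buffer="a" (len 1), cursors c1@1 c2@1 c3@1, authorship .
After op 5 (delete): buffer="" (len 0), cursors c1@0 c2@0 c3@0, authorship 
After op 6 (move_right): buffer="" (len 0), cursors c1@0 c2@0 c3@0, authorship 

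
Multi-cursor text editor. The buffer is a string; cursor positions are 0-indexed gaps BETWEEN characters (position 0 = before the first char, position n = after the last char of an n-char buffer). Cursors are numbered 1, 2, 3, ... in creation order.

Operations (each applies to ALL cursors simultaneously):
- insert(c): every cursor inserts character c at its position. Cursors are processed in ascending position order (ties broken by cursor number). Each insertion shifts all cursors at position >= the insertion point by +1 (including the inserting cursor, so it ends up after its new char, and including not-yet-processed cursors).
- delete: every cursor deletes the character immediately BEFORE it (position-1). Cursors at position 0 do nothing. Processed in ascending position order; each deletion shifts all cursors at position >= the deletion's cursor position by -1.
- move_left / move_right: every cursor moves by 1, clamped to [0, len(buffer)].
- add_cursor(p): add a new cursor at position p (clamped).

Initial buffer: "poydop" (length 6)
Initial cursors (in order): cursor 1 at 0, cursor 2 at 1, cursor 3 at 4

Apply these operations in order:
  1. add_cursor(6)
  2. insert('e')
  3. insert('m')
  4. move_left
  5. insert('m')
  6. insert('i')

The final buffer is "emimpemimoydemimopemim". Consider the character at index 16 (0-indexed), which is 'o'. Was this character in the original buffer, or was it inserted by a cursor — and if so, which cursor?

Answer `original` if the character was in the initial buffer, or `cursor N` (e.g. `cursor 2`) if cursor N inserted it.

Answer: original

Derivation:
After op 1 (add_cursor(6)): buffer="poydop" (len 6), cursors c1@0 c2@1 c3@4 c4@6, authorship ......
After op 2 (insert('e')): buffer="epeoydeope" (len 10), cursors c1@1 c2@3 c3@7 c4@10, authorship 1.2...3..4
After op 3 (insert('m')): buffer="empemoydemopem" (len 14), cursors c1@2 c2@5 c3@10 c4@14, authorship 11.22...33..44
After op 4 (move_left): buffer="empemoydemopem" (len 14), cursors c1@1 c2@4 c3@9 c4@13, authorship 11.22...33..44
After op 5 (insert('m')): buffer="emmpemmoydemmopemm" (len 18), cursors c1@2 c2@6 c3@12 c4@17, authorship 111.222...333..444
After op 6 (insert('i')): buffer="emimpemimoydemimopemim" (len 22), cursors c1@3 c2@8 c3@15 c4@21, authorship 1111.2222...3333..4444
Authorship (.=original, N=cursor N): 1 1 1 1 . 2 2 2 2 . . . 3 3 3 3 . . 4 4 4 4
Index 16: author = original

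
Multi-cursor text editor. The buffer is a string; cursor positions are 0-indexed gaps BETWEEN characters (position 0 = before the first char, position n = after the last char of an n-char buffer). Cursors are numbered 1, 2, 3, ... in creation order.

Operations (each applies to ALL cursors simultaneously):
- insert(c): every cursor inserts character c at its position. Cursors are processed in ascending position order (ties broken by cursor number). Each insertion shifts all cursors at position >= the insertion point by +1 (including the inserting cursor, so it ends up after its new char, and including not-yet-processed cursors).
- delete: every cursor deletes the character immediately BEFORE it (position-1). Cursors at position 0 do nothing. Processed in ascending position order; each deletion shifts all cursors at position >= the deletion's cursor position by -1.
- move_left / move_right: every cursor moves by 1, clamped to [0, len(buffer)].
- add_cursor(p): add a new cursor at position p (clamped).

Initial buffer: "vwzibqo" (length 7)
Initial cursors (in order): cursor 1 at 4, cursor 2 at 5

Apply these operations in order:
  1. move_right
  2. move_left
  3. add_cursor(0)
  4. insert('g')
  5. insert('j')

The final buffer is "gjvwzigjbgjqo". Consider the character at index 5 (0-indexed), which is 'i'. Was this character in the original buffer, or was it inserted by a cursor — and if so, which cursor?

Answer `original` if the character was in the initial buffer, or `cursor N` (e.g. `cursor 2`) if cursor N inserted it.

Answer: original

Derivation:
After op 1 (move_right): buffer="vwzibqo" (len 7), cursors c1@5 c2@6, authorship .......
After op 2 (move_left): buffer="vwzibqo" (len 7), cursors c1@4 c2@5, authorship .......
After op 3 (add_cursor(0)): buffer="vwzibqo" (len 7), cursors c3@0 c1@4 c2@5, authorship .......
After op 4 (insert('g')): buffer="gvwzigbgqo" (len 10), cursors c3@1 c1@6 c2@8, authorship 3....1.2..
After op 5 (insert('j')): buffer="gjvwzigjbgjqo" (len 13), cursors c3@2 c1@8 c2@11, authorship 33....11.22..
Authorship (.=original, N=cursor N): 3 3 . . . . 1 1 . 2 2 . .
Index 5: author = original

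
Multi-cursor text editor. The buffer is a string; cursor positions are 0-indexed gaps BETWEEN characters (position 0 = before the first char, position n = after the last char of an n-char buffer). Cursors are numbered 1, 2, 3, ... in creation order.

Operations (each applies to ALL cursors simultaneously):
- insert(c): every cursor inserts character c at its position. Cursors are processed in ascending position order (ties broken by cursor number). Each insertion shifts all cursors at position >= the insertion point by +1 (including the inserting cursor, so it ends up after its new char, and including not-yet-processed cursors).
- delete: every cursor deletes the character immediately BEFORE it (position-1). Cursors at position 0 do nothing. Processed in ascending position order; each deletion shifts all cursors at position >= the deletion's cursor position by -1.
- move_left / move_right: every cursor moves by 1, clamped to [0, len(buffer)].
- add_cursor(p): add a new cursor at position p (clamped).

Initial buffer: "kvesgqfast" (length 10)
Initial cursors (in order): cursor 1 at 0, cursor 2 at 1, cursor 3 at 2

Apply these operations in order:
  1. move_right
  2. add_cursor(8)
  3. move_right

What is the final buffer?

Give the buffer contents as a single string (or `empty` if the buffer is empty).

After op 1 (move_right): buffer="kvesgqfast" (len 10), cursors c1@1 c2@2 c3@3, authorship ..........
After op 2 (add_cursor(8)): buffer="kvesgqfast" (len 10), cursors c1@1 c2@2 c3@3 c4@8, authorship ..........
After op 3 (move_right): buffer="kvesgqfast" (len 10), cursors c1@2 c2@3 c3@4 c4@9, authorship ..........

Answer: kvesgqfast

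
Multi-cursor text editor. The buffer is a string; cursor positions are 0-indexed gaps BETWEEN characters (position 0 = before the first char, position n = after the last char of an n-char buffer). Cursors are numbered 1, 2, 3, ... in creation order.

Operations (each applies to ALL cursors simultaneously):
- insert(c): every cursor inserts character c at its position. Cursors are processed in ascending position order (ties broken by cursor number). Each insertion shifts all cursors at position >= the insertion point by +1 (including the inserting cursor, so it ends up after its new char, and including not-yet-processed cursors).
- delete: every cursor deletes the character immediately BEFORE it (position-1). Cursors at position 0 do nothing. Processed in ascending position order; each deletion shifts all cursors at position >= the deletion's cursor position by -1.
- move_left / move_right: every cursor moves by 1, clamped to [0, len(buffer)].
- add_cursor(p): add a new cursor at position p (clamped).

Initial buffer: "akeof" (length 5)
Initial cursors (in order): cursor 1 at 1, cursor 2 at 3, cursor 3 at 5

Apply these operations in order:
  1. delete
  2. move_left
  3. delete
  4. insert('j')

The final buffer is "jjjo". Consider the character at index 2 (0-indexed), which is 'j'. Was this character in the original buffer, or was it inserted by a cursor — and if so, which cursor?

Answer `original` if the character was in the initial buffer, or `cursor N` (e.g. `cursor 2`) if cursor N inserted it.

After op 1 (delete): buffer="ko" (len 2), cursors c1@0 c2@1 c3@2, authorship ..
After op 2 (move_left): buffer="ko" (len 2), cursors c1@0 c2@0 c3@1, authorship ..
After op 3 (delete): buffer="o" (len 1), cursors c1@0 c2@0 c3@0, authorship .
After op 4 (insert('j')): buffer="jjjo" (len 4), cursors c1@3 c2@3 c3@3, authorship 123.
Authorship (.=original, N=cursor N): 1 2 3 .
Index 2: author = 3

Answer: cursor 3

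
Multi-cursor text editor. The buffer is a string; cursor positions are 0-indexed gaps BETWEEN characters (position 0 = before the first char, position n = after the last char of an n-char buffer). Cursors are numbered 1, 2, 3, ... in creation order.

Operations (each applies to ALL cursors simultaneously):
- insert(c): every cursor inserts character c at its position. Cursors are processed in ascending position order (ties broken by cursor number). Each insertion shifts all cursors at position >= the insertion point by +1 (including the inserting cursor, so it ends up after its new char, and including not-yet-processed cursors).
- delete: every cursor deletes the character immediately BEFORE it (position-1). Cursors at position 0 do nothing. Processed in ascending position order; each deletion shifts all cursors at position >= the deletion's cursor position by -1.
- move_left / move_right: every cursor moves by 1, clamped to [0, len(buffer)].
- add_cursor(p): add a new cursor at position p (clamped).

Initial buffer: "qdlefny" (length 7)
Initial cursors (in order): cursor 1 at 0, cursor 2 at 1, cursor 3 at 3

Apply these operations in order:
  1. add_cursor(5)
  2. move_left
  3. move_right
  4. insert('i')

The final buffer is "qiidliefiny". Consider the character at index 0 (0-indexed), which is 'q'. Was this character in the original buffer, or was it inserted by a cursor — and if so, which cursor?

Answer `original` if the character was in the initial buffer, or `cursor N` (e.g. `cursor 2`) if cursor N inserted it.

Answer: original

Derivation:
After op 1 (add_cursor(5)): buffer="qdlefny" (len 7), cursors c1@0 c2@1 c3@3 c4@5, authorship .......
After op 2 (move_left): buffer="qdlefny" (len 7), cursors c1@0 c2@0 c3@2 c4@4, authorship .......
After op 3 (move_right): buffer="qdlefny" (len 7), cursors c1@1 c2@1 c3@3 c4@5, authorship .......
After op 4 (insert('i')): buffer="qiidliefiny" (len 11), cursors c1@3 c2@3 c3@6 c4@9, authorship .12..3..4..
Authorship (.=original, N=cursor N): . 1 2 . . 3 . . 4 . .
Index 0: author = original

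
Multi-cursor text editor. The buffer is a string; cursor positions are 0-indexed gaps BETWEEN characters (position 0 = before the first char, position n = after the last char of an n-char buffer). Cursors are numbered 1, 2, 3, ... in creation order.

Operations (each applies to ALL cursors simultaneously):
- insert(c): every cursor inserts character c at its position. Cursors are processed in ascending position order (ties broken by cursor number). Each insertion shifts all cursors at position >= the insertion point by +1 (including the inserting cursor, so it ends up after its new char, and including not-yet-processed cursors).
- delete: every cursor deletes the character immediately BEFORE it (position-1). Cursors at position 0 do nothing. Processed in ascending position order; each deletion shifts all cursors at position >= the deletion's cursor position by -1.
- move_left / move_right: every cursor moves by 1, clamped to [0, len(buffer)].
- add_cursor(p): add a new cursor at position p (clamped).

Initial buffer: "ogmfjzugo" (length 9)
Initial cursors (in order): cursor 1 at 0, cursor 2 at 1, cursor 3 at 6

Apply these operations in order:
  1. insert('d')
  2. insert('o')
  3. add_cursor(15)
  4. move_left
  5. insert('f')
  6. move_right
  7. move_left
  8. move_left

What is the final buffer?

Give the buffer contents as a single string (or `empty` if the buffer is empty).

After op 1 (insert('d')): buffer="dodgmfjzdugo" (len 12), cursors c1@1 c2@3 c3@9, authorship 1.2.....3...
After op 2 (insert('o')): buffer="doodogmfjzdougo" (len 15), cursors c1@2 c2@5 c3@12, authorship 11.22.....33...
After op 3 (add_cursor(15)): buffer="doodogmfjzdougo" (len 15), cursors c1@2 c2@5 c3@12 c4@15, authorship 11.22.....33...
After op 4 (move_left): buffer="doodogmfjzdougo" (len 15), cursors c1@1 c2@4 c3@11 c4@14, authorship 11.22.....33...
After op 5 (insert('f')): buffer="dfoodfogmfjzdfougfo" (len 19), cursors c1@2 c2@6 c3@14 c4@18, authorship 111.222.....333..4.
After op 6 (move_right): buffer="dfoodfogmfjzdfougfo" (len 19), cursors c1@3 c2@7 c3@15 c4@19, authorship 111.222.....333..4.
After op 7 (move_left): buffer="dfoodfogmfjzdfougfo" (len 19), cursors c1@2 c2@6 c3@14 c4@18, authorship 111.222.....333..4.
After op 8 (move_left): buffer="dfoodfogmfjzdfougfo" (len 19), cursors c1@1 c2@5 c3@13 c4@17, authorship 111.222.....333..4.

Answer: dfoodfogmfjzdfougfo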